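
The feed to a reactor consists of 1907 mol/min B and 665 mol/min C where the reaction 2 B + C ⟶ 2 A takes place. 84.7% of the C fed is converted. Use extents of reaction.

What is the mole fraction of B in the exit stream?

C reacted = 0.847 × 665 = 563.3 mol/min; ν_C = −1, so ξ = 563.3/1 = 563.3 mol/min.
Outlet amounts (n = n₀ + ν ξ):
  B: 1907 − 2(563.3) = 780.5
  C: 665 − 1(563.3) = 101.7
  A: 0 + 2(563.3) = 1127
Total out = 2009 mol/min; y_B = 780.5 / 2009 = 0.3885.

0.389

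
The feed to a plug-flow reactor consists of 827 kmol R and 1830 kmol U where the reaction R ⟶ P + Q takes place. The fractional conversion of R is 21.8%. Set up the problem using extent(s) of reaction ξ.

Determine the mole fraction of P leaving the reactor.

R reacted = 0.218 × 827 = 180.3 kmol; ν_R = −1, so ξ = 180.3/1 = 180.3 kmol.
Outlet amounts (n = n₀ + ν ξ):
  R: 827 − 1(180.3) = 646.7
  P: 0 + 1(180.3) = 180.3
  Q: 0 + 1(180.3) = 180.3
  U: 1830 (inert)
Total out = 2837 kmol; y_P = 180.3 / 2837 = 0.06354.

0.0635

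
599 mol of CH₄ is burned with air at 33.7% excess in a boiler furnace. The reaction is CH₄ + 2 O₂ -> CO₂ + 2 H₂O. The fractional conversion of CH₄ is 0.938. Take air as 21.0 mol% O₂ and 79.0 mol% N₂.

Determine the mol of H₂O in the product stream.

1120 mol

Stoichiometric O₂ = 2 × 599 = 1198 mol; O₂ fed = 1198 × 1.337 = 1602 mol.
N₂ fed = 1602 × 79/21 = 6026 mol.
Fuel reacted = 0.938 × 599 → ξ = 561.9 mol.
Outlet (n = n₀ + ν ξ):
  CH₄: 599 − 1(561.9) = 37.14
  O₂: 1602 − 2(561.9) = 478
  N₂: 6026 (inert)
  CO₂: 0 + 1(561.9) = 561.9
  H₂O: 0 + 2(561.9) = 1124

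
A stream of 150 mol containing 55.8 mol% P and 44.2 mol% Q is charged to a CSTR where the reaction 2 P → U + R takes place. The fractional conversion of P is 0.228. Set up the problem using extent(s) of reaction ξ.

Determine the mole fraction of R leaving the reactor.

0.0636

P reacted = 0.228 × 83.7 = 19.08 mol; ν_P = −2, so ξ = 19.08/2 = 9.542 mol.
Outlet amounts (n = n₀ + ν ξ):
  P: 83.7 − 2(9.542) = 64.62
  U: 0 + 1(9.542) = 9.542
  R: 0 + 1(9.542) = 9.542
  Q: 66.3 (inert)
Total out = 150 mol; y_R = 9.542 / 150 = 0.06361.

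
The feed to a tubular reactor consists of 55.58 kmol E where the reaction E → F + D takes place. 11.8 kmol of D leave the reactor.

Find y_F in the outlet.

0.175

For D: n = n₀ + 1ξ → 11.8 = 0 + 1ξ, giving ξ = 11.8 kmol.
Outlet amounts (n = n₀ + ν ξ):
  E: 55.58 − 1(11.8) = 43.78
  F: 0 + 1(11.8) = 11.8
  D: 0 + 1(11.8) = 11.8
Total out = 67.38 kmol; y_F = 11.8 / 67.38 = 0.1751.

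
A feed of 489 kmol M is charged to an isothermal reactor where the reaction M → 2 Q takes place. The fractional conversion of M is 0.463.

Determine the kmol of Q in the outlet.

453 kmol

M reacted = 0.463 × 489 = 226.4 kmol; ν_M = −1, so ξ = 226.4/1 = 226.4 kmol.
Outlet amounts (n = n₀ + ν ξ):
  M: 489 − 1(226.4) = 262.6
  Q: 0 + 2(226.4) = 452.8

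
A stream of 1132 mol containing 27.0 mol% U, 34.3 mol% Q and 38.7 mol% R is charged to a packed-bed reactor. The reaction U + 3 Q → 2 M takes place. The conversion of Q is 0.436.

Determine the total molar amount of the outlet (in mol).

Q reacted = 0.436 × 388.3 = 169.3 mol; ν_Q = −3, so ξ = 169.3/3 = 56.43 mol.
Outlet amounts (n = n₀ + ν ξ):
  U: 305.6 − 1(56.43) = 249.2
  Q: 388.3 − 3(56.43) = 219
  M: 0 + 2(56.43) = 112.9
  R: 438.1 (inert)
Total out = 249.2 + 219 + 112.9 + 438.1 = 1019 mol.

1020 mol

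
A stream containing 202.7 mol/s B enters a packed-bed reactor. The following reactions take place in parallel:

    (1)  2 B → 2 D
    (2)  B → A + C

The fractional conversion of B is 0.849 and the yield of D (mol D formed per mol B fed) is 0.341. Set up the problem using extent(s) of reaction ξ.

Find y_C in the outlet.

Yield of D: 2ξ₁ / 202.7 = 0.341 → ξ₁ = 34.56 mol/s.
Conversion of B: 2ξ₁ + 1ξ₂ = 0.849 × 202.7 = 172.1 → ξ₂ = 103 mol/s.
Outlet amounts (n = n₀ + Σ ν·ξ):
  B: 202.7 − 2(34.56) − 1(103) = 30.61
  D: 0 + 2(34.56) = 69.12
  A: 0 + 1(103) = 103
  C: 0 + 1(103) = 103
Total out = 305.7 mol/s; y_C = 103 / 305.7 = 0.3369.

0.337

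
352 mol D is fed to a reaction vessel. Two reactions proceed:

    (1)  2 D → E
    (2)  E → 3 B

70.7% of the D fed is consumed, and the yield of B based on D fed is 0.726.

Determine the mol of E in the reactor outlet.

39.2 mol

Conversion of D: D consumed = 2ξ₁ = 0.707 × 352 → ξ₁ = 124.4 mol.
Yield of B: 3ξ₂ / 352 = 0.726 → ξ₂ = 85.18 mol.
Outlet amounts (n = n₀ + Σ ν·ξ):
  D: 352 − 2(124.4) = 103.1
  E: 0 + 1(124.4) − 1(85.18) = 39.25
  B: 0 + 3(85.18) = 255.6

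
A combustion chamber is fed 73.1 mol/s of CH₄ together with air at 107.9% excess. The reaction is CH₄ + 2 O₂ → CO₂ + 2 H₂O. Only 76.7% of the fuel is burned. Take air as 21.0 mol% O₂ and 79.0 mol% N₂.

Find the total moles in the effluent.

Stoichiometric O₂ = 2 × 73.1 = 146.2 mol/s; O₂ fed = 146.2 × 2.079 = 303.9 mol/s.
N₂ fed = 303.9 × 79/21 = 1143 mol/s.
Fuel reacted = 0.767 × 73.1 → ξ = 56.07 mol/s.
Outlet (n = n₀ + ν ξ):
  CH₄: 73.1 − 1(56.07) = 17.03
  O₂: 303.9 − 2(56.07) = 191.8
  N₂: 1143 (inert)
  CO₂: 0 + 1(56.07) = 56.07
  H₂O: 0 + 2(56.07) = 112.1
Total out = 17.03 + 191.8 + 1143 + 56.07 + 112.1 = 1520 mol/s.

1520 mol/s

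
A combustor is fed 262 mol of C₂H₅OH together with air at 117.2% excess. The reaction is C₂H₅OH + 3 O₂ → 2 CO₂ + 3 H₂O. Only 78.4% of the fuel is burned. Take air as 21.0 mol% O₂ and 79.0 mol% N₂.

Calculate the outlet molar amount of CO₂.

Stoichiometric O₂ = 3 × 262 = 786 mol; O₂ fed = 786 × 2.172 = 1707 mol.
N₂ fed = 1707 × 79/21 = 6422 mol.
Fuel reacted = 0.784 × 262 → ξ = 205.4 mol.
Outlet (n = n₀ + ν ξ):
  C₂H₅OH: 262 − 1(205.4) = 56.59
  O₂: 1707 − 3(205.4) = 1091
  N₂: 6422 (inert)
  CO₂: 0 + 2(205.4) = 410.8
  H₂O: 0 + 3(205.4) = 616.2

411 mol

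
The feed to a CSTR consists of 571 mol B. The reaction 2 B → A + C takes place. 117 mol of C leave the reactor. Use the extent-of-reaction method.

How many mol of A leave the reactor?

For C: n = n₀ + 1ξ → 117 = 0 + 1ξ, giving ξ = 117 mol.
Outlet amounts (n = n₀ + ν ξ):
  B: 571 − 2(117) = 337
  A: 0 + 1(117) = 117
  C: 0 + 1(117) = 117

117 mol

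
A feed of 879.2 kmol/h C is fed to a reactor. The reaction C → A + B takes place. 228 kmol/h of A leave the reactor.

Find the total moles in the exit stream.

For A: n = n₀ + 1ξ → 228 = 0 + 1ξ, giving ξ = 228 kmol/h.
Outlet amounts (n = n₀ + ν ξ):
  C: 879.2 − 1(228) = 651.2
  A: 0 + 1(228) = 228
  B: 0 + 1(228) = 228
Total out = 651.2 + 228 + 228 = 1107 kmol/h.

1110 kmol/h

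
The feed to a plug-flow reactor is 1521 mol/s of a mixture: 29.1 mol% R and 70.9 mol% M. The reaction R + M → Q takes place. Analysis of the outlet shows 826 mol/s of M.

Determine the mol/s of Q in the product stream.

For M: n = n₀ − 1ξ → 826 = 1078 − 1ξ, giving ξ = 252.4 mol/s.
Outlet amounts (n = n₀ + ν ξ):
  R: 442.6 − 1(252.4) = 190.2
  M: 1078 − 1(252.4) = 826
  Q: 0 + 1(252.4) = 252.4

252 mol/s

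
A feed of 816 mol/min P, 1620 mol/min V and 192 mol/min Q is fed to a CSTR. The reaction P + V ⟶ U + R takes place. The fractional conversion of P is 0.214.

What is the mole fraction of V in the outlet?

P reacted = 0.214 × 816 = 174.6 mol/min; ν_P = −1, so ξ = 174.6/1 = 174.6 mol/min.
Outlet amounts (n = n₀ + ν ξ):
  P: 816 − 1(174.6) = 641.4
  V: 1620 − 1(174.6) = 1445
  U: 0 + 1(174.6) = 174.6
  R: 0 + 1(174.6) = 174.6
  Q: 192 (inert)
Total out = 2628 mol/min; y_V = 1445 / 2628 = 0.55.

0.55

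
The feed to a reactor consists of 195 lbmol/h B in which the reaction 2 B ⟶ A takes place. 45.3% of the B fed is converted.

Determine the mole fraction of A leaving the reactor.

0.293

B reacted = 0.453 × 195 = 88.34 lbmol/h; ν_B = −2, so ξ = 88.34/2 = 44.17 lbmol/h.
Outlet amounts (n = n₀ + ν ξ):
  B: 195 − 2(44.17) = 106.7
  A: 0 + 1(44.17) = 44.17
Total out = 150.8 lbmol/h; y_A = 44.17 / 150.8 = 0.2928.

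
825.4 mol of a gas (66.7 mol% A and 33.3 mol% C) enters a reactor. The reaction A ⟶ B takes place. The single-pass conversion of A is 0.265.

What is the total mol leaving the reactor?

A reacted = 0.265 × 550.5 = 145.9 mol; ν_A = −1, so ξ = 145.9/1 = 145.9 mol.
Outlet amounts (n = n₀ + ν ξ):
  A: 550.5 − 1(145.9) = 404.6
  B: 0 + 1(145.9) = 145.9
  C: 274.9 (inert)
Total out = 404.6 + 145.9 + 274.9 = 825.4 mol.

825 mol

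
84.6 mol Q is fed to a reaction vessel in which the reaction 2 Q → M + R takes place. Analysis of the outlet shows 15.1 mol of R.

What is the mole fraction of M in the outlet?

For R: n = n₀ + 1ξ → 15.1 = 0 + 1ξ, giving ξ = 15.1 mol.
Outlet amounts (n = n₀ + ν ξ):
  Q: 84.6 − 2(15.1) = 54.4
  M: 0 + 1(15.1) = 15.1
  R: 0 + 1(15.1) = 15.1
Total out = 84.6 mol; y_M = 15.1 / 84.6 = 0.1785.

0.178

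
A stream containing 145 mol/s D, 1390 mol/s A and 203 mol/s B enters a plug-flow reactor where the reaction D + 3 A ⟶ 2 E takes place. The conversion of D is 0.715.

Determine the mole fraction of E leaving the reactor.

D reacted = 0.715 × 145 = 103.7 mol/s; ν_D = −1, so ξ = 103.7/1 = 103.7 mol/s.
Outlet amounts (n = n₀ + ν ξ):
  D: 145 − 1(103.7) = 41.33
  A: 1390 − 3(103.7) = 1079
  E: 0 + 2(103.7) = 207.3
  B: 203 (inert)
Total out = 1531 mol/s; y_E = 207.3 / 1531 = 0.1355.

0.135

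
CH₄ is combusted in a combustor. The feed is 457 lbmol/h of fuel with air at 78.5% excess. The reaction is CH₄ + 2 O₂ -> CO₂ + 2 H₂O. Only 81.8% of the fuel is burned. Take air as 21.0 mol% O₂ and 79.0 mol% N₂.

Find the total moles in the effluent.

Stoichiometric O₂ = 2 × 457 = 914 lbmol/h; O₂ fed = 914 × 1.785 = 1631 lbmol/h.
N₂ fed = 1631 × 79/21 = 6138 lbmol/h.
Fuel reacted = 0.818 × 457 → ξ = 373.8 lbmol/h.
Outlet (n = n₀ + ν ξ):
  CH₄: 457 − 1(373.8) = 83.17
  O₂: 1631 − 2(373.8) = 883.8
  N₂: 6138 (inert)
  CO₂: 0 + 1(373.8) = 373.8
  H₂O: 0 + 2(373.8) = 747.7
Total out = 83.17 + 883.8 + 6138 + 373.8 + 747.7 = 8226 lbmol/h.

8230 lbmol/h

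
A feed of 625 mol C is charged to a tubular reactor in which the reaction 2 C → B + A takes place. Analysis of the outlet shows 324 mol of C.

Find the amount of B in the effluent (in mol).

For C: n = n₀ − 2ξ → 324 = 625 − 2ξ, giving ξ = 150.5 mol.
Outlet amounts (n = n₀ + ν ξ):
  C: 625 − 2(150.5) = 324
  B: 0 + 1(150.5) = 150.5
  A: 0 + 1(150.5) = 150.5

150 mol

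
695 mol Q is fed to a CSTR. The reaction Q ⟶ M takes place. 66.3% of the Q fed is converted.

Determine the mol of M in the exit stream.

461 mol

Q reacted = 0.663 × 695 = 460.8 mol; ν_Q = −1, so ξ = 460.8/1 = 460.8 mol.
Outlet amounts (n = n₀ + ν ξ):
  Q: 695 − 1(460.8) = 234.2
  M: 0 + 1(460.8) = 460.8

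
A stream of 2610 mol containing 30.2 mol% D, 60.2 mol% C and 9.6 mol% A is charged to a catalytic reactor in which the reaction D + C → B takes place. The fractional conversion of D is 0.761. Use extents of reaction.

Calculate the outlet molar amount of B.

D reacted = 0.761 × 788.2 = 599.8 mol; ν_D = −1, so ξ = 599.8/1 = 599.8 mol.
Outlet amounts (n = n₀ + ν ξ):
  D: 788.2 − 1(599.8) = 188.4
  C: 1571 − 1(599.8) = 971.4
  B: 0 + 1(599.8) = 599.8
  A: 250.6 (inert)

600 mol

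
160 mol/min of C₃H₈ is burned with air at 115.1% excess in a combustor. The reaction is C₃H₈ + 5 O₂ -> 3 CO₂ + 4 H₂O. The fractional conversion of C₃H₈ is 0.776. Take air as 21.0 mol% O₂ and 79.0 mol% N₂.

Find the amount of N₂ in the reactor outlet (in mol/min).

6470 mol/min

Stoichiometric O₂ = 5 × 160 = 800 mol/min; O₂ fed = 800 × 2.151 = 1721 mol/min.
N₂ fed = 1721 × 79/21 = 6473 mol/min.
Fuel reacted = 0.776 × 160 → ξ = 124.2 mol/min.
Outlet (n = n₀ + ν ξ):
  C₃H₈: 160 − 1(124.2) = 35.84
  O₂: 1721 − 5(124.2) = 1100
  N₂: 6473 (inert)
  CO₂: 0 + 3(124.2) = 372.5
  H₂O: 0 + 4(124.2) = 496.6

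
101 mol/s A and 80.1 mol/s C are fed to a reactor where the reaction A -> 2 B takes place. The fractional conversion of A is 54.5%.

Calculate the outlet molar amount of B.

A reacted = 0.545 × 101 = 55.05 mol/s; ν_A = −1, so ξ = 55.05/1 = 55.05 mol/s.
Outlet amounts (n = n₀ + ν ξ):
  A: 101 − 1(55.05) = 45.95
  B: 0 + 2(55.05) = 110.1
  C: 80.1 (inert)

110 mol/s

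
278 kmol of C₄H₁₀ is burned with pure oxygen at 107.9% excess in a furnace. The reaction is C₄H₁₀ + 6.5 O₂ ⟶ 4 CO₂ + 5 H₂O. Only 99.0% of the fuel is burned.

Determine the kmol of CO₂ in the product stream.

1100 kmol

Stoichiometric O₂ = 6.5 × 278 = 1807 kmol; O₂ fed = 1807 × 2.079 = 3757 kmol.
Fuel reacted = 0.99 × 278 → ξ = 275.2 kmol.
Outlet (n = n₀ + ν ξ):
  C₄H₁₀: 278 − 1(275.2) = 2.78
  O₂: 3757 − 6.5(275.2) = 1968
  CO₂: 0 + 4(275.2) = 1101
  H₂O: 0 + 5(275.2) = 1376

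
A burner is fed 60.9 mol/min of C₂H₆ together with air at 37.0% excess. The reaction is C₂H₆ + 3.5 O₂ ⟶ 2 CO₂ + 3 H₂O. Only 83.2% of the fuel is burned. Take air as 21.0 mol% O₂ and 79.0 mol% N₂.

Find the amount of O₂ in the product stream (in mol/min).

Stoichiometric O₂ = 3.5 × 60.9 = 213.2 mol/min; O₂ fed = 213.2 × 1.370 = 292 mol/min.
N₂ fed = 292 × 79/21 = 1099 mol/min.
Fuel reacted = 0.832 × 60.9 → ξ = 50.67 mol/min.
Outlet (n = n₀ + ν ξ):
  C₂H₆: 60.9 − 1(50.67) = 10.23
  O₂: 292 − 3.5(50.67) = 114.7
  N₂: 1099 (inert)
  CO₂: 0 + 2(50.67) = 101.3
  H₂O: 0 + 3(50.67) = 152

115 mol/min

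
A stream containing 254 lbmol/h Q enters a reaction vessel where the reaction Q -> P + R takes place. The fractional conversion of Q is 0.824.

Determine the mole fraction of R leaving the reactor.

Q reacted = 0.824 × 254 = 209.3 lbmol/h; ν_Q = −1, so ξ = 209.3/1 = 209.3 lbmol/h.
Outlet amounts (n = n₀ + ν ξ):
  Q: 254 − 1(209.3) = 44.7
  P: 0 + 1(209.3) = 209.3
  R: 0 + 1(209.3) = 209.3
Total out = 463.3 lbmol/h; y_R = 209.3 / 463.3 = 0.4518.

0.452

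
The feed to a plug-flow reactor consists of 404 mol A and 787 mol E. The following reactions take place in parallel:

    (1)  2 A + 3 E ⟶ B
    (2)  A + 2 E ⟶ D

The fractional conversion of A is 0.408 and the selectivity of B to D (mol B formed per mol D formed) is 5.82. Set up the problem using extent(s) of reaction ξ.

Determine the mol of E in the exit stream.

Conversion of A: A consumed = 0.408 × 404 = 164.8 mol = 2ξ₁ + 1ξ₂.
Selectivity: 1ξ₁ / (1ξ₂) = 5.82 → ξ₁ = 5.82 ξ₂.
Substitute: (2·5.82 + 1) ξ₂ = 164.8 → ξ₂ = 13.04 mol, ξ₁ = 75.9 mol.
Outlet amounts (n = n₀ + Σ ν·ξ):
  A: 404 − 2(75.9) − 1(13.04) = 239.2
  E: 787 − 3(75.9) − 2(13.04) = 533.2
  B: 0 + 1(75.9) = 75.9
  D: 0 + 1(13.04) = 13.04

533 mol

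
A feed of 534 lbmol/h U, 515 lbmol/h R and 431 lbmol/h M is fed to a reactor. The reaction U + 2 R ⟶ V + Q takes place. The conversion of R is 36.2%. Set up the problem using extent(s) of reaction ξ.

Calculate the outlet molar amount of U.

R reacted = 0.362 × 515 = 186.4 lbmol/h; ν_R = −2, so ξ = 186.4/2 = 93.22 lbmol/h.
Outlet amounts (n = n₀ + ν ξ):
  U: 534 − 1(93.22) = 440.8
  R: 515 − 2(93.22) = 328.6
  V: 0 + 1(93.22) = 93.22
  Q: 0 + 1(93.22) = 93.22
  M: 431 (inert)

441 lbmol/h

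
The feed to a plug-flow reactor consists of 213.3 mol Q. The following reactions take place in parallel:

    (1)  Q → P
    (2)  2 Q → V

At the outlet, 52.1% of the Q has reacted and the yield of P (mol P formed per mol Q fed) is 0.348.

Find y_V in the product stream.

Yield of P: 1ξ₁ / 213.3 = 0.348 → ξ₁ = 74.23 mol.
Conversion of Q: 1ξ₁ + 2ξ₂ = 0.521 × 213.3 = 111.1 → ξ₂ = 18.45 mol.
Outlet amounts (n = n₀ + Σ ν·ξ):
  Q: 213.3 − 1(74.23) − 2(18.45) = 102.2
  P: 0 + 1(74.23) = 74.23
  V: 0 + 1(18.45) = 18.45
Total out = 194.8 mol; y_V = 18.45 / 194.8 = 0.09469.

0.0947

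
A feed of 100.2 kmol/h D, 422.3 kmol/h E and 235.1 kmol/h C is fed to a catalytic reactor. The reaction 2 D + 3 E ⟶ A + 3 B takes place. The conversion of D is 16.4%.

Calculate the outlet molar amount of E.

398 kmol/h

D reacted = 0.164 × 100.2 = 16.43 kmol/h; ν_D = −2, so ξ = 16.43/2 = 8.216 kmol/h.
Outlet amounts (n = n₀ + ν ξ):
  D: 100.2 − 2(8.216) = 83.77
  E: 422.3 − 3(8.216) = 397.7
  A: 0 + 1(8.216) = 8.216
  B: 0 + 3(8.216) = 24.65
  C: 235.1 (inert)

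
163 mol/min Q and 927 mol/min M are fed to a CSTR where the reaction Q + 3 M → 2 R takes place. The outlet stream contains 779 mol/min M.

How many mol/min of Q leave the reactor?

For M: n = n₀ − 3ξ → 779 = 927 − 3ξ, giving ξ = 49.33 mol/min.
Outlet amounts (n = n₀ + ν ξ):
  Q: 163 − 1(49.33) = 113.7
  M: 927 − 3(49.33) = 779
  R: 0 + 2(49.33) = 98.67

114 mol/min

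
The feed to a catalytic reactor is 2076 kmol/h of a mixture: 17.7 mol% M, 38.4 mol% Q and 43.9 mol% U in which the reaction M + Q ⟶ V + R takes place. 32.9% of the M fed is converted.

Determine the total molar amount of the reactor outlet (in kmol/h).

2080 kmol/h

M reacted = 0.329 × 367.5 = 120.9 kmol/h; ν_M = −1, so ξ = 120.9/1 = 120.9 kmol/h.
Outlet amounts (n = n₀ + ν ξ):
  M: 367.5 − 1(120.9) = 246.6
  Q: 797.2 − 1(120.9) = 676.3
  V: 0 + 1(120.9) = 120.9
  R: 0 + 1(120.9) = 120.9
  U: 911.4 (inert)
Total out = 246.6 + 676.3 + 120.9 + 120.9 + 911.4 = 2076 kmol/h.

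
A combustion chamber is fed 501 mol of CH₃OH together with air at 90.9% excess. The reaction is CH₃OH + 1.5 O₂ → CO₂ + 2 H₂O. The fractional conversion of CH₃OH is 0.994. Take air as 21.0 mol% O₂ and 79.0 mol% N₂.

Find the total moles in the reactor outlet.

7580 mol

Stoichiometric O₂ = 1.5 × 501 = 751.5 mol; O₂ fed = 751.5 × 1.909 = 1435 mol.
N₂ fed = 1435 × 79/21 = 5397 mol.
Fuel reacted = 0.994 × 501 → ξ = 498 mol.
Outlet (n = n₀ + ν ξ):
  CH₃OH: 501 − 1(498) = 3.006
  O₂: 1435 − 1.5(498) = 687.6
  N₂: 5397 (inert)
  CO₂: 0 + 1(498) = 498
  H₂O: 0 + 2(498) = 996
Total out = 3.006 + 687.6 + 5397 + 498 + 996 = 7581 mol.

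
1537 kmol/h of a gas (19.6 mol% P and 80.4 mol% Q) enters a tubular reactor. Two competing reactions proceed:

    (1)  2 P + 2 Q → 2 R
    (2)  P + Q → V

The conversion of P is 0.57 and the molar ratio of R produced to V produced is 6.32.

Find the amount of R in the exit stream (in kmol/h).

148 kmol/h

Conversion of P: P consumed = 0.57 × 301.3 = 171.7 kmol/h = 2ξ₁ + 1ξ₂.
Selectivity: 2ξ₁ / (1ξ₂) = 6.32 → ξ₁ = 3.16 ξ₂.
Substitute: (2·3.16 + 1) ξ₂ = 171.7 → ξ₂ = 23.46 kmol/h, ξ₁ = 74.13 kmol/h.
Outlet amounts (n = n₀ + Σ ν·ξ):
  P: 301.3 − 2(74.13) − 1(23.46) = 129.5
  Q: 1236 − 2(74.13) − 1(23.46) = 1064
  R: 0 + 2(74.13) = 148.3
  V: 0 + 1(23.46) = 23.46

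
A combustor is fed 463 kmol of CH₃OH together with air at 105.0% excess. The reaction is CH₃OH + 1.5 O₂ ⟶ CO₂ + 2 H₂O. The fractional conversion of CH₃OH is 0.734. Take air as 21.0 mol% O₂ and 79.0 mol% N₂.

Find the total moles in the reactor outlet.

Stoichiometric O₂ = 1.5 × 463 = 694.5 kmol; O₂ fed = 694.5 × 2.050 = 1424 kmol.
N₂ fed = 1424 × 79/21 = 5356 kmol.
Fuel reacted = 0.734 × 463 → ξ = 339.8 kmol.
Outlet (n = n₀ + ν ξ):
  CH₃OH: 463 − 1(339.8) = 123.2
  O₂: 1424 − 1.5(339.8) = 914
  N₂: 5356 (inert)
  CO₂: 0 + 1(339.8) = 339.8
  H₂O: 0 + 2(339.8) = 679.7
Total out = 123.2 + 914 + 5356 + 339.8 + 679.7 = 7413 kmol.

7410 kmol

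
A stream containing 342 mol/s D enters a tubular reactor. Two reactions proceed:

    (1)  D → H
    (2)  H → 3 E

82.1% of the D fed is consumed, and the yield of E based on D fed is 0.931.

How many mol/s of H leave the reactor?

175 mol/s

Conversion of D: D consumed = 1ξ₁ = 0.821 × 342 → ξ₁ = 280.8 mol/s.
Yield of E: 3ξ₂ / 342 = 0.931 → ξ₂ = 106.1 mol/s.
Outlet amounts (n = n₀ + Σ ν·ξ):
  D: 342 − 1(280.8) = 61.22
  H: 0 + 1(280.8) − 1(106.1) = 174.6
  E: 0 + 3(106.1) = 318.4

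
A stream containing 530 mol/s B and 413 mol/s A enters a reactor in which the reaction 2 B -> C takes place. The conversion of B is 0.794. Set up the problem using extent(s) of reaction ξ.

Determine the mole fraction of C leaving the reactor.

B reacted = 0.794 × 530 = 420.8 mol/s; ν_B = −2, so ξ = 420.8/2 = 210.4 mol/s.
Outlet amounts (n = n₀ + ν ξ):
  B: 530 − 2(210.4) = 109.2
  C: 0 + 1(210.4) = 210.4
  A: 413 (inert)
Total out = 732.6 mol/s; y_C = 210.4 / 732.6 = 0.2872.

0.287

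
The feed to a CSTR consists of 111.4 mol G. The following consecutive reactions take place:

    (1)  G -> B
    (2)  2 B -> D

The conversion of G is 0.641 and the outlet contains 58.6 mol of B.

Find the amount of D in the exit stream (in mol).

Conversion of G: G consumed = 1ξ₁ = 0.641 × 111.4 → ξ₁ = 71.41 mol.
B balance: n_B = 0 + 1ξ₁ − 2ξ₂ = 58.6 → ξ₂ = (1·71.41 − 58.6)/2 = 6.404 mol.
Outlet amounts (n = n₀ + Σ ν·ξ):
  G: 111.4 − 1(71.41) = 39.99
  B: 0 + 1(71.41) − 2(6.404) = 58.6
  D: 0 + 1(6.404) = 6.404

6.4 mol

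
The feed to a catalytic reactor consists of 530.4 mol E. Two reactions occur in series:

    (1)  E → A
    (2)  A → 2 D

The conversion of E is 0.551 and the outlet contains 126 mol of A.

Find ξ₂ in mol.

ξ₂ = 166 mol

Conversion of E: E consumed = 1ξ₁ = 0.551 × 530.4 → ξ₁ = 292.3 mol.
A balance: n_A = 0 + 1ξ₁ − 1ξ₂ = 126 → ξ₂ = (1·292.3 − 126)/1 = 166.3 mol.
Outlet amounts (n = n₀ + Σ ν·ξ):
  E: 530.4 − 1(292.3) = 238.1
  A: 0 + 1(292.3) − 1(166.3) = 126
  D: 0 + 2(166.3) = 332.5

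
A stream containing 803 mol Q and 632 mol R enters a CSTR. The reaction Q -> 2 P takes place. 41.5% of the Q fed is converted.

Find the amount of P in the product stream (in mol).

Q reacted = 0.415 × 803 = 333.2 mol; ν_Q = −1, so ξ = 333.2/1 = 333.2 mol.
Outlet amounts (n = n₀ + ν ξ):
  Q: 803 − 1(333.2) = 469.8
  P: 0 + 2(333.2) = 666.5
  R: 632 (inert)

666 mol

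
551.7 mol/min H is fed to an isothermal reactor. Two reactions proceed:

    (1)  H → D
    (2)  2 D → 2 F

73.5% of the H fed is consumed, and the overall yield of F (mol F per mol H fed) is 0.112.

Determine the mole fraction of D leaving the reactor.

Conversion of H: H consumed = 1ξ₁ = 0.735 × 551.7 → ξ₁ = 405.5 mol/min.
Yield of F: 2ξ₂ / 551.7 = 0.112 → ξ₂ = 30.9 mol/min.
Outlet amounts (n = n₀ + Σ ν·ξ):
  H: 551.7 − 1(405.5) = 146.2
  D: 0 + 1(405.5) − 2(30.9) = 343.7
  F: 0 + 2(30.9) = 61.79
Total out = 551.7 mol/min; y_D = 343.7 / 551.7 = 0.623.

0.623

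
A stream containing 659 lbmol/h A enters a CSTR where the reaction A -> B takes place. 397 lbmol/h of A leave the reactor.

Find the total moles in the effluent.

For A: n = n₀ − 1ξ → 397 = 659 − 1ξ, giving ξ = 262 lbmol/h.
Outlet amounts (n = n₀ + ν ξ):
  A: 659 − 1(262) = 397
  B: 0 + 1(262) = 262
Total out = 397 + 262 = 659 lbmol/h.

659 lbmol/h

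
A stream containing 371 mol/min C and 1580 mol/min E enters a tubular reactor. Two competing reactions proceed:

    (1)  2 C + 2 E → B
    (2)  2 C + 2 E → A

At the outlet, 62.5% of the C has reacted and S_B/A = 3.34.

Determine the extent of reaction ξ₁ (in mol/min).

ξ₁ = 89.2 mol/min

Conversion of C: C consumed = 0.625 × 371 = 231.9 mol/min = 2ξ₁ + 2ξ₂.
Selectivity: 1ξ₁ / (1ξ₂) = 3.34 → ξ₁ = 3.34 ξ₂.
Substitute: (2·3.34 + 2) ξ₂ = 231.9 → ξ₂ = 26.71 mol/min, ξ₁ = 89.22 mol/min.
Outlet amounts (n = n₀ + Σ ν·ξ):
  C: 371 − 2(89.22) − 2(26.71) = 139.1
  E: 1580 − 2(89.22) − 2(26.71) = 1348
  B: 0 + 1(89.22) = 89.22
  A: 0 + 1(26.71) = 26.71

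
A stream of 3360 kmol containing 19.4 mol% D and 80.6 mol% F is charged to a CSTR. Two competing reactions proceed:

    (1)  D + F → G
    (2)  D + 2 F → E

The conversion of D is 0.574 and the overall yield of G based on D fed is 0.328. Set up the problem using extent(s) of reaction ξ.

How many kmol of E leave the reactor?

160 kmol

Yield of G: 1ξ₁ / 651.8 = 0.328 → ξ₁ = 213.8 kmol.
Conversion of D: 1ξ₁ + 1ξ₂ = 0.574 × 651.8 = 374.2 → ξ₂ = 160.4 kmol.
Outlet amounts (n = n₀ + Σ ν·ξ):
  D: 651.8 − 1(213.8) − 1(160.4) = 277.7
  F: 2708 − 1(213.8) − 2(160.4) = 2174
  G: 0 + 1(213.8) = 213.8
  E: 0 + 1(160.4) = 160.4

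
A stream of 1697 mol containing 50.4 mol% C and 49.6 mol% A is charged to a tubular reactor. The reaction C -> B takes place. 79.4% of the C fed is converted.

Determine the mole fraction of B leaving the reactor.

C reacted = 0.794 × 855.3 = 679.1 mol; ν_C = −1, so ξ = 679.1/1 = 679.1 mol.
Outlet amounts (n = n₀ + ν ξ):
  C: 855.3 − 1(679.1) = 176.2
  B: 0 + 1(679.1) = 679.1
  A: 841.7 (inert)
Total out = 1697 mol; y_B = 679.1 / 1697 = 0.4002.

0.4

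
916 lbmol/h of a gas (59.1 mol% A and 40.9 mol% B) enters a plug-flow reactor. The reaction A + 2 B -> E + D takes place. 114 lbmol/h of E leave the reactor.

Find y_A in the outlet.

For E: n = n₀ + 1ξ → 114 = 0 + 1ξ, giving ξ = 114 lbmol/h.
Outlet amounts (n = n₀ + ν ξ):
  A: 541.4 − 1(114) = 427.4
  B: 374.6 − 2(114) = 146.6
  E: 0 + 1(114) = 114
  D: 0 + 1(114) = 114
Total out = 802 lbmol/h; y_A = 427.4 / 802 = 0.5329.

0.533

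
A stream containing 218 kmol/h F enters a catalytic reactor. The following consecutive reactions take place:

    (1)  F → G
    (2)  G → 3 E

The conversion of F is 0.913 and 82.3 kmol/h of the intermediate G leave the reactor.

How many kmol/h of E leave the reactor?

350 kmol/h

Conversion of F: F consumed = 1ξ₁ = 0.913 × 218 → ξ₁ = 199 kmol/h.
G balance: n_G = 0 + 1ξ₁ − 1ξ₂ = 82.3 → ξ₂ = (1·199 − 82.3)/1 = 116.7 kmol/h.
Outlet amounts (n = n₀ + Σ ν·ξ):
  F: 218 − 1(199) = 18.97
  G: 0 + 1(199) − 1(116.7) = 82.3
  E: 0 + 3(116.7) = 350.2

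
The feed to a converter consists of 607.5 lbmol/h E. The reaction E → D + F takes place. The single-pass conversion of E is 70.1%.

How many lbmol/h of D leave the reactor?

E reacted = 0.701 × 607.5 = 425.9 lbmol/h; ν_E = −1, so ξ = 425.9/1 = 425.9 lbmol/h.
Outlet amounts (n = n₀ + ν ξ):
  E: 607.5 − 1(425.9) = 181.6
  D: 0 + 1(425.9) = 425.9
  F: 0 + 1(425.9) = 425.9

426 lbmol/h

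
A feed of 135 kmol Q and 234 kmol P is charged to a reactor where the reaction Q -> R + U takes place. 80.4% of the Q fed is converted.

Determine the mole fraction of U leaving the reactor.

0.227

Q reacted = 0.804 × 135 = 108.5 kmol; ν_Q = −1, so ξ = 108.5/1 = 108.5 kmol.
Outlet amounts (n = n₀ + ν ξ):
  Q: 135 − 1(108.5) = 26.46
  R: 0 + 1(108.5) = 108.5
  U: 0 + 1(108.5) = 108.5
  P: 234 (inert)
Total out = 477.5 kmol; y_U = 108.5 / 477.5 = 0.2273.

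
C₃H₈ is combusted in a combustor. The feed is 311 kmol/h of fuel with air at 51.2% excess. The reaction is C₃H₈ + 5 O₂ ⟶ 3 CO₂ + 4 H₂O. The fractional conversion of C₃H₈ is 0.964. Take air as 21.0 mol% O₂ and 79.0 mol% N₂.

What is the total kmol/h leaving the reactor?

11800 kmol/h

Stoichiometric O₂ = 5 × 311 = 1555 kmol/h; O₂ fed = 1555 × 1.512 = 2351 kmol/h.
N₂ fed = 2351 × 79/21 = 8845 kmol/h.
Fuel reacted = 0.964 × 311 → ξ = 299.8 kmol/h.
Outlet (n = n₀ + ν ξ):
  C₃H₈: 311 − 1(299.8) = 11.2
  O₂: 2351 − 5(299.8) = 852.1
  N₂: 8845 (inert)
  CO₂: 0 + 3(299.8) = 899.4
  H₂O: 0 + 4(299.8) = 1199
Total out = 11.2 + 852.1 + 8845 + 899.4 + 1199 = 11810 kmol/h.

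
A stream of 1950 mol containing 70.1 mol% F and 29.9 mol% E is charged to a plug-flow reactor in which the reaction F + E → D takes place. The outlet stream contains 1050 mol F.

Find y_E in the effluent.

0.163

For F: n = n₀ − 1ξ → 1050 = 1367 − 1ξ, giving ξ = 317 mol.
Outlet amounts (n = n₀ + ν ξ):
  F: 1367 − 1(317) = 1050
  E: 583 − 1(317) = 266.1
  D: 0 + 1(317) = 317
Total out = 1633 mol; y_E = 266.1 / 1633 = 0.1629.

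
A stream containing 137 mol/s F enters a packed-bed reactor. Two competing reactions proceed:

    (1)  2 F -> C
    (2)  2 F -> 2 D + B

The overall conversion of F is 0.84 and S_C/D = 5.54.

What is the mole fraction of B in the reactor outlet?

0.0535

Conversion of F: F consumed = 0.84 × 137 = 115.1 mol/s = 2ξ₁ + 2ξ₂.
Selectivity: 1ξ₁ / (2ξ₂) = 5.54 → ξ₁ = 11.08 ξ₂.
Substitute: (2·11.08 + 2) ξ₂ = 115.1 → ξ₂ = 4.763 mol/s, ξ₁ = 52.78 mol/s.
Outlet amounts (n = n₀ + Σ ν·ξ):
  F: 137 − 2(52.78) − 2(4.763) = 21.92
  C: 0 + 1(52.78) = 52.78
  D: 0 + 2(4.763) = 9.526
  B: 0 + 1(4.763) = 4.763
Total out = 88.99 mol/s; y_B = 4.763 / 88.99 = 0.05353.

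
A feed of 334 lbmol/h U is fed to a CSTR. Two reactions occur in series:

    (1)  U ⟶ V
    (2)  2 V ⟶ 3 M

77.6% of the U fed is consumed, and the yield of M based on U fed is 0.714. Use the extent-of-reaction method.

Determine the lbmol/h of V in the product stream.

100 lbmol/h

Conversion of U: U consumed = 1ξ₁ = 0.776 × 334 → ξ₁ = 259.2 lbmol/h.
Yield of M: 3ξ₂ / 334 = 0.714 → ξ₂ = 79.49 lbmol/h.
Outlet amounts (n = n₀ + Σ ν·ξ):
  U: 334 − 1(259.2) = 74.82
  V: 0 + 1(259.2) − 2(79.49) = 100.2
  M: 0 + 3(79.49) = 238.5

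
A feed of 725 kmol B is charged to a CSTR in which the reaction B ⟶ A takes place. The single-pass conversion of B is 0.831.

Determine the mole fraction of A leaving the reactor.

B reacted = 0.831 × 725 = 602.5 kmol; ν_B = −1, so ξ = 602.5/1 = 602.5 kmol.
Outlet amounts (n = n₀ + ν ξ):
  B: 725 − 1(602.5) = 122.5
  A: 0 + 1(602.5) = 602.5
Total out = 725 kmol; y_A = 602.5 / 725 = 0.831.

0.831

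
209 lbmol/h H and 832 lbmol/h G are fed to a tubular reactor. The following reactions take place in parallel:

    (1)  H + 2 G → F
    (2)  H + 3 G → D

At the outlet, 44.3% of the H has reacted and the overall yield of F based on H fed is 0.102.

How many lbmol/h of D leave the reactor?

Yield of F: 1ξ₁ / 209 = 0.102 → ξ₁ = 21.32 lbmol/h.
Conversion of H: 1ξ₁ + 1ξ₂ = 0.443 × 209 = 92.59 → ξ₂ = 71.27 lbmol/h.
Outlet amounts (n = n₀ + Σ ν·ξ):
  H: 209 − 1(21.32) − 1(71.27) = 116.4
  G: 832 − 2(21.32) − 3(71.27) = 575.6
  F: 0 + 1(21.32) = 21.32
  D: 0 + 1(71.27) = 71.27

71.3 lbmol/h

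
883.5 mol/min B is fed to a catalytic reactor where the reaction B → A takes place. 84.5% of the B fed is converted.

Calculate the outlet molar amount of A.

747 mol/min

B reacted = 0.845 × 883.5 = 746.6 mol/min; ν_B = −1, so ξ = 746.6/1 = 746.6 mol/min.
Outlet amounts (n = n₀ + ν ξ):
  B: 883.5 − 1(746.6) = 136.9
  A: 0 + 1(746.6) = 746.6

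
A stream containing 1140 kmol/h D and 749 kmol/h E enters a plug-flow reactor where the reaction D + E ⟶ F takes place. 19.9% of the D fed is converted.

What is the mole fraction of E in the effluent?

D reacted = 0.199 × 1140 = 226.9 kmol/h; ν_D = −1, so ξ = 226.9/1 = 226.9 kmol/h.
Outlet amounts (n = n₀ + ν ξ):
  D: 1140 − 1(226.9) = 913.1
  E: 749 − 1(226.9) = 522.1
  F: 0 + 1(226.9) = 226.9
Total out = 1662 kmol/h; y_E = 522.1 / 1662 = 0.3141.

0.314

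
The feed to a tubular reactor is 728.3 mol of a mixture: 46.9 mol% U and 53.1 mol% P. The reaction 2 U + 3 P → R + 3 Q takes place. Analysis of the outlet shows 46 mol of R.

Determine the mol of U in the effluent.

For R: n = n₀ + 1ξ → 46 = 0 + 1ξ, giving ξ = 46 mol.
Outlet amounts (n = n₀ + ν ξ):
  U: 341.6 − 2(46) = 249.6
  P: 386.7 − 3(46) = 248.7
  R: 0 + 1(46) = 46
  Q: 0 + 3(46) = 138

250 mol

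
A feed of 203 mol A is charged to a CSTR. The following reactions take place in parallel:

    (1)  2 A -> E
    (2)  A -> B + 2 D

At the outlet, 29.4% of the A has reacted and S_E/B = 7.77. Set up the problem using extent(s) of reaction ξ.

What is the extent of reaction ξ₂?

Conversion of A: A consumed = 0.294 × 203 = 59.68 mol = 2ξ₁ + 1ξ₂.
Selectivity: 1ξ₁ / (1ξ₂) = 7.77 → ξ₁ = 7.77 ξ₂.
Substitute: (2·7.77 + 1) ξ₂ = 59.68 → ξ₂ = 3.608 mol, ξ₁ = 28.04 mol.
Outlet amounts (n = n₀ + Σ ν·ξ):
  A: 203 − 2(28.04) − 1(3.608) = 143.3
  E: 0 + 1(28.04) = 28.04
  B: 0 + 1(3.608) = 3.608
  D: 0 + 2(3.608) = 7.217

ξ₂ = 3.61 mol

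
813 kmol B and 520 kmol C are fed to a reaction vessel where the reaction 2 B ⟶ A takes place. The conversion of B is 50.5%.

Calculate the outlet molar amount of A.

205 kmol

B reacted = 0.505 × 813 = 410.6 kmol; ν_B = −2, so ξ = 410.6/2 = 205.3 kmol.
Outlet amounts (n = n₀ + ν ξ):
  B: 813 − 2(205.3) = 402.4
  A: 0 + 1(205.3) = 205.3
  C: 520 (inert)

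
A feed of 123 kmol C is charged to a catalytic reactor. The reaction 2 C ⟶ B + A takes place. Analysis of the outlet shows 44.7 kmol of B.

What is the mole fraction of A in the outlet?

For B: n = n₀ + 1ξ → 44.7 = 0 + 1ξ, giving ξ = 44.7 kmol.
Outlet amounts (n = n₀ + ν ξ):
  C: 123 − 2(44.7) = 33.6
  B: 0 + 1(44.7) = 44.7
  A: 0 + 1(44.7) = 44.7
Total out = 123 kmol; y_A = 44.7 / 123 = 0.3634.

0.363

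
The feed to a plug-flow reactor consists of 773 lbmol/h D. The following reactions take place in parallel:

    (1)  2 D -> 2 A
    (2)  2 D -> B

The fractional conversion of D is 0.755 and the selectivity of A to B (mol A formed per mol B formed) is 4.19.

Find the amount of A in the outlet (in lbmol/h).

Conversion of D: D consumed = 0.755 × 773 = 583.6 lbmol/h = 2ξ₁ + 2ξ₂.
Selectivity: 2ξ₁ / (1ξ₂) = 4.19 → ξ₁ = 2.095 ξ₂.
Substitute: (2·2.095 + 2) ξ₂ = 583.6 → ξ₂ = 94.28 lbmol/h, ξ₁ = 197.5 lbmol/h.
Outlet amounts (n = n₀ + Σ ν·ξ):
  D: 773 − 2(197.5) − 2(94.28) = 189.4
  A: 0 + 2(197.5) = 395
  B: 0 + 1(94.28) = 94.28

395 lbmol/h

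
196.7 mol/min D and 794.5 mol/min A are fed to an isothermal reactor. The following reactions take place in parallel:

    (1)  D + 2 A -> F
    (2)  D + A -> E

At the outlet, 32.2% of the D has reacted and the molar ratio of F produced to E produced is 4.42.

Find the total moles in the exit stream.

876 mol/min

Conversion of D: D consumed = 0.322 × 196.7 = 63.34 mol/min = 1ξ₁ + 1ξ₂.
Selectivity: 1ξ₁ / (1ξ₂) = 4.42 → ξ₁ = 4.42 ξ₂.
Substitute: (1·4.42 + 1) ξ₂ = 63.34 → ξ₂ = 11.69 mol/min, ξ₁ = 51.65 mol/min.
Outlet amounts (n = n₀ + Σ ν·ξ):
  D: 196.7 − 1(51.65) − 1(11.69) = 133.4
  A: 794.5 − 2(51.65) − 1(11.69) = 679.5
  F: 0 + 1(51.65) = 51.65
  E: 0 + 1(11.69) = 11.69
Total out = 133.4 + 679.5 + 51.65 + 11.69 = 876.2 mol/min.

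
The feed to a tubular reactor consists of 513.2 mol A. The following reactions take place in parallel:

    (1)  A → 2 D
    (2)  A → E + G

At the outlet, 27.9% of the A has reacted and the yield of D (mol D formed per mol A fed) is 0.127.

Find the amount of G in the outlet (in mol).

Yield of D: 2ξ₁ / 513.2 = 0.127 → ξ₁ = 32.59 mol.
Conversion of A: 1ξ₁ + 1ξ₂ = 0.279 × 513.2 = 143.2 → ξ₂ = 110.6 mol.
Outlet amounts (n = n₀ + Σ ν·ξ):
  A: 513.2 − 1(32.59) − 1(110.6) = 370
  D: 0 + 2(32.59) = 65.18
  E: 0 + 1(110.6) = 110.6
  G: 0 + 1(110.6) = 110.6

111 mol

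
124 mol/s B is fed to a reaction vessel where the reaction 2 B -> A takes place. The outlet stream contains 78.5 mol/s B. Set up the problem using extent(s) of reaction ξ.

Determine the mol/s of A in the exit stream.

22.8 mol/s

For B: n = n₀ − 2ξ → 78.5 = 124 − 2ξ, giving ξ = 22.75 mol/s.
Outlet amounts (n = n₀ + ν ξ):
  B: 124 − 2(22.75) = 78.5
  A: 0 + 1(22.75) = 22.75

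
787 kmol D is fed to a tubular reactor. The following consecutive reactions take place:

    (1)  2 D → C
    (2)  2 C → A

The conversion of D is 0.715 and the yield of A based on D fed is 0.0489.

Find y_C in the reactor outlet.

0.437

Conversion of D: D consumed = 2ξ₁ = 0.715 × 787 → ξ₁ = 281.4 kmol.
Yield of A: 1ξ₂ / 787 = 0.0489 → ξ₂ = 38.48 kmol.
Outlet amounts (n = n₀ + Σ ν·ξ):
  D: 787 − 2(281.4) = 224.3
  C: 0 + 1(281.4) − 2(38.48) = 204.4
  A: 0 + 1(38.48) = 38.48
Total out = 467.2 kmol; y_C = 204.4 / 467.2 = 0.4375.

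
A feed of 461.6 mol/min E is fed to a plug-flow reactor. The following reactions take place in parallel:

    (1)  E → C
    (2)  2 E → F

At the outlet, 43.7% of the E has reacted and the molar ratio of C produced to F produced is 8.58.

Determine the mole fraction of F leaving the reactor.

Conversion of E: E consumed = 0.437 × 461.6 = 201.7 mol/min = 1ξ₁ + 2ξ₂.
Selectivity: 1ξ₁ / (1ξ₂) = 8.58 → ξ₁ = 8.58 ξ₂.
Substitute: (1·8.58 + 2) ξ₂ = 201.7 → ξ₂ = 19.07 mol/min, ξ₁ = 163.6 mol/min.
Outlet amounts (n = n₀ + Σ ν·ξ):
  E: 461.6 − 1(163.6) − 2(19.07) = 259.9
  C: 0 + 1(163.6) = 163.6
  F: 0 + 1(19.07) = 19.07
Total out = 442.5 mol/min; y_F = 19.07 / 442.5 = 0.04308.

0.0431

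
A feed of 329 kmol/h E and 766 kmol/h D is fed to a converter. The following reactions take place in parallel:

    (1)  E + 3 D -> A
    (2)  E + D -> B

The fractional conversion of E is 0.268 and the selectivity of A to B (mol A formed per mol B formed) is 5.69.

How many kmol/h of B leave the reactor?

13.2 kmol/h

Conversion of E: E consumed = 0.268 × 329 = 88.17 kmol/h = 1ξ₁ + 1ξ₂.
Selectivity: 1ξ₁ / (1ξ₂) = 5.69 → ξ₁ = 5.69 ξ₂.
Substitute: (1·5.69 + 1) ξ₂ = 88.17 → ξ₂ = 13.18 kmol/h, ξ₁ = 74.99 kmol/h.
Outlet amounts (n = n₀ + Σ ν·ξ):
  E: 329 − 1(74.99) − 1(13.18) = 240.8
  D: 766 − 3(74.99) − 1(13.18) = 527.8
  A: 0 + 1(74.99) = 74.99
  B: 0 + 1(13.18) = 13.18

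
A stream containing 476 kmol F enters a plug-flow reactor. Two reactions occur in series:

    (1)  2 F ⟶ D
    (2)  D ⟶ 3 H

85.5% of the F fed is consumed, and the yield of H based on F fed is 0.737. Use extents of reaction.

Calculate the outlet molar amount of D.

86.6 kmol

Conversion of F: F consumed = 2ξ₁ = 0.855 × 476 → ξ₁ = 203.5 kmol.
Yield of H: 3ξ₂ / 476 = 0.737 → ξ₂ = 116.9 kmol.
Outlet amounts (n = n₀ + Σ ν·ξ):
  F: 476 − 2(203.5) = 69.02
  D: 0 + 1(203.5) − 1(116.9) = 86.55
  H: 0 + 3(116.9) = 350.8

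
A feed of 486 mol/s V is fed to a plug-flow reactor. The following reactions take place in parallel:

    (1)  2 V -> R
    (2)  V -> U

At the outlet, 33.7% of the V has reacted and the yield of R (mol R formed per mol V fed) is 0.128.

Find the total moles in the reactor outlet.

424 mol/s

Yield of R: 1ξ₁ / 486 = 0.128 → ξ₁ = 62.21 mol/s.
Conversion of V: 2ξ₁ + 1ξ₂ = 0.337 × 486 = 163.8 → ξ₂ = 39.37 mol/s.
Outlet amounts (n = n₀ + Σ ν·ξ):
  V: 486 − 2(62.21) − 1(39.37) = 322.2
  R: 0 + 1(62.21) = 62.21
  U: 0 + 1(39.37) = 39.37
Total out = 322.2 + 62.21 + 39.37 = 423.8 mol/s.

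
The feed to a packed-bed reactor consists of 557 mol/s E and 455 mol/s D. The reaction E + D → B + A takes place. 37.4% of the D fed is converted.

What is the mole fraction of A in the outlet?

D reacted = 0.374 × 455 = 170.2 mol/s; ν_D = −1, so ξ = 170.2/1 = 170.2 mol/s.
Outlet amounts (n = n₀ + ν ξ):
  E: 557 − 1(170.2) = 386.8
  D: 455 − 1(170.2) = 284.8
  B: 0 + 1(170.2) = 170.2
  A: 0 + 1(170.2) = 170.2
Total out = 1012 mol/s; y_A = 170.2 / 1012 = 0.1682.

0.168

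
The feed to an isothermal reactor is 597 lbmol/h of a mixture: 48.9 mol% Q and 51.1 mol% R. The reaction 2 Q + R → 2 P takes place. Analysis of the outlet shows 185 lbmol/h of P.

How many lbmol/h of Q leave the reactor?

107 lbmol/h

For P: n = n₀ + 2ξ → 185 = 0 + 2ξ, giving ξ = 92.5 lbmol/h.
Outlet amounts (n = n₀ + ν ξ):
  Q: 291.9 − 2(92.5) = 106.9
  R: 305.1 − 1(92.5) = 212.6
  P: 0 + 2(92.5) = 185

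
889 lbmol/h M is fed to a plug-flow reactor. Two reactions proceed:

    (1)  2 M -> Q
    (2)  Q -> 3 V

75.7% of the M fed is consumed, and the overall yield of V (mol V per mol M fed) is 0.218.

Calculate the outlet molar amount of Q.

Conversion of M: M consumed = 2ξ₁ = 0.757 × 889 → ξ₁ = 336.5 lbmol/h.
Yield of V: 3ξ₂ / 889 = 0.218 → ξ₂ = 64.6 lbmol/h.
Outlet amounts (n = n₀ + Σ ν·ξ):
  M: 889 − 2(336.5) = 216
  Q: 0 + 1(336.5) − 1(64.6) = 271.9
  V: 0 + 3(64.6) = 193.8

272 lbmol/h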